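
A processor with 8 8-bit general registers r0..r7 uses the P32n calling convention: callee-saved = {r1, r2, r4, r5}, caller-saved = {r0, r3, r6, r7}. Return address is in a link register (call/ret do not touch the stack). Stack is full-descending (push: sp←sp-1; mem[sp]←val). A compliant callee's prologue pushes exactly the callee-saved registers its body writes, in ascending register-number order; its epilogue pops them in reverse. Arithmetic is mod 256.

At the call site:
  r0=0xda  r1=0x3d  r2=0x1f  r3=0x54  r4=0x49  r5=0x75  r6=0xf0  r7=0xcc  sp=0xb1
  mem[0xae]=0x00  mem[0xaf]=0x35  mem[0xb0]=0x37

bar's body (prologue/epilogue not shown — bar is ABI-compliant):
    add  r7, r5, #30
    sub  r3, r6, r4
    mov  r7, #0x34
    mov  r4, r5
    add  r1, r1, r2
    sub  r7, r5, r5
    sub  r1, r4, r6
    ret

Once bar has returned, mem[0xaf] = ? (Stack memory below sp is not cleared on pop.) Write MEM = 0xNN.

MEM = 0x49

prologue: push r1 -> mem[0xb0]=0x3d, sp=0xb0
prologue: push r4 -> mem[0xaf]=0x49, sp=0xaf
body[0] add  r7, r5, #30 -> r7=0x93
body[1] sub  r3, r6, r4 -> r3=0xa7
body[2] mov  r7, #0x34 -> r7=0x34
body[3] mov  r4, r5 -> r4=0x75
body[4] add  r1, r1, r2 -> r1=0x5c
body[5] sub  r7, r5, r5 -> r7=0x00
body[6] sub  r1, r4, r6 -> r1=0x85
epilogue: pop r4=0x49, sp=0xb0
epilogue: pop r1=0x3d, sp=0xb1
prologue pushed ['r1', 'r4'] at ['0xb0', '0xaf']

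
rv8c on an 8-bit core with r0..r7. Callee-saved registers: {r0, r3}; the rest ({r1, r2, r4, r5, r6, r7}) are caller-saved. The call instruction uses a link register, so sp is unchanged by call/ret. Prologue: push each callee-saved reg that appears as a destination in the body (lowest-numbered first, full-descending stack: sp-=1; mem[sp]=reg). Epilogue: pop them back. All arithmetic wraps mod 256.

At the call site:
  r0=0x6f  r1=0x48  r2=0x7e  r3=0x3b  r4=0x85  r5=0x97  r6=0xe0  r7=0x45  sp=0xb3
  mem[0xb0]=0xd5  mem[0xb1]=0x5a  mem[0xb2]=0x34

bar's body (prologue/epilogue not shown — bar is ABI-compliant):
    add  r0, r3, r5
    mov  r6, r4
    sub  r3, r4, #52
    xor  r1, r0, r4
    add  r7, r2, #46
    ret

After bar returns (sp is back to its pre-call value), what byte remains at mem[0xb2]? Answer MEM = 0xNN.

MEM = 0x6f

prologue: push r0 -> mem[0xb2]=0x6f, sp=0xb2
prologue: push r3 -> mem[0xb1]=0x3b, sp=0xb1
body[0] add  r0, r3, r5 -> r0=0xd2
body[1] mov  r6, r4 -> r6=0x85
body[2] sub  r3, r4, #52 -> r3=0x51
body[3] xor  r1, r0, r4 -> r1=0x57
body[4] add  r7, r2, #46 -> r7=0xac
epilogue: pop r3=0x3b, sp=0xb2
epilogue: pop r0=0x6f, sp=0xb3
prologue pushed ['r0', 'r3'] at ['0xb2', '0xb1']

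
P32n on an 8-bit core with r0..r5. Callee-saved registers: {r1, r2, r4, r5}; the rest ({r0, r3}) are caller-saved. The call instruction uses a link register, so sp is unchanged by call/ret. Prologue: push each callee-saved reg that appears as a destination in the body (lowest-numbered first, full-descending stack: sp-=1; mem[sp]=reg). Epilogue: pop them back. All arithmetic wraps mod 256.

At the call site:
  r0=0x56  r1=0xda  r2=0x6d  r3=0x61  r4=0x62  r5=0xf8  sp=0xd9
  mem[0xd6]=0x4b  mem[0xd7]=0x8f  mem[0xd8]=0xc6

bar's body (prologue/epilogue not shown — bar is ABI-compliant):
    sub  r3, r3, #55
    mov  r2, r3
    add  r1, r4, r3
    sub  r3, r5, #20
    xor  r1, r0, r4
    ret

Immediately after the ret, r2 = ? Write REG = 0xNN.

REG = 0x6d

prologue: push r1 -> mem[0xd8]=0xda, sp=0xd8
prologue: push r2 -> mem[0xd7]=0x6d, sp=0xd7
body[0] sub  r3, r3, #55 -> r3=0x2a
body[1] mov  r2, r3 -> r2=0x2a
body[2] add  r1, r4, r3 -> r1=0x8c
body[3] sub  r3, r5, #20 -> r3=0xe4
body[4] xor  r1, r0, r4 -> r1=0x34
epilogue: pop r2=0x6d, sp=0xd8
epilogue: pop r1=0xda, sp=0xd9
r2 is callee-saved -> restored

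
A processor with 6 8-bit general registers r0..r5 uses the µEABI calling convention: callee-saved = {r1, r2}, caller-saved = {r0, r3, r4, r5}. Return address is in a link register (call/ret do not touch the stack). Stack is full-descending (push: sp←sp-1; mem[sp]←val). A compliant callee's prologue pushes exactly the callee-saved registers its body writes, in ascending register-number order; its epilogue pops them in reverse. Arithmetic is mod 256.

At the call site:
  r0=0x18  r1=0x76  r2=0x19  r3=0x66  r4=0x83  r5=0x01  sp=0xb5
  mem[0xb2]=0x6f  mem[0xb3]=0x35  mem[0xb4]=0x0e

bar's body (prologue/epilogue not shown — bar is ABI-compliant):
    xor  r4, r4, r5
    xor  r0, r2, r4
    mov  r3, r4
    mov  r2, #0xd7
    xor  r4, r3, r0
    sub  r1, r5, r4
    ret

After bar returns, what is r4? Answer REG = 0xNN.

REG = 0x19

prologue: push r1 -> mem[0xb4]=0x76, sp=0xb4
prologue: push r2 -> mem[0xb3]=0x19, sp=0xb3
body[0] xor  r4, r4, r5 -> r4=0x82
body[1] xor  r0, r2, r4 -> r0=0x9b
body[2] mov  r3, r4 -> r3=0x82
body[3] mov  r2, #0xd7 -> r2=0xd7
body[4] xor  r4, r3, r0 -> r4=0x19
body[5] sub  r1, r5, r4 -> r1=0xe8
epilogue: pop r2=0x19, sp=0xb4
epilogue: pop r1=0x76, sp=0xb5
r4 is caller-saved -> body value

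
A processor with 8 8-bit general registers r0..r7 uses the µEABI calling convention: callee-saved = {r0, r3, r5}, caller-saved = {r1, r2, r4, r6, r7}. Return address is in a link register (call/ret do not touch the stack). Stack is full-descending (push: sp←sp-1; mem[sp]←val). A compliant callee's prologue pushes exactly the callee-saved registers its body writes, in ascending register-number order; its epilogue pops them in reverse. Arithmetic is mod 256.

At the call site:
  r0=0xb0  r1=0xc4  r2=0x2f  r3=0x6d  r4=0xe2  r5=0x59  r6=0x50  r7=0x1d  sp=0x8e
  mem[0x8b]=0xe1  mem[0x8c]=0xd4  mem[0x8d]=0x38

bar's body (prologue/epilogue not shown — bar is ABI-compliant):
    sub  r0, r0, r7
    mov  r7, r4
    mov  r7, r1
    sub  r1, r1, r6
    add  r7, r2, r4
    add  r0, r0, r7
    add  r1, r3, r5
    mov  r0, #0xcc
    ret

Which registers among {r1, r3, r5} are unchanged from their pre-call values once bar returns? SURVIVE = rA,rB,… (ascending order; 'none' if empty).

prologue: push r0 -> mem[0x8d]=0xb0, sp=0x8d
body[0] sub  r0, r0, r7 -> r0=0x93
body[1] mov  r7, r4 -> r7=0xe2
body[2] mov  r7, r1 -> r7=0xc4
body[3] sub  r1, r1, r6 -> r1=0x74
body[4] add  r7, r2, r4 -> r7=0x11
body[5] add  r0, r0, r7 -> r0=0xa4
body[6] add  r1, r3, r5 -> r1=0xc6
body[7] mov  r0, #0xcc -> r0=0xcc
epilogue: pop r0=0xb0, sp=0x8e
r1: caller-saved, written=True
r3: callee-saved, written=False
r5: callee-saved, written=False

SURVIVE = r3,r5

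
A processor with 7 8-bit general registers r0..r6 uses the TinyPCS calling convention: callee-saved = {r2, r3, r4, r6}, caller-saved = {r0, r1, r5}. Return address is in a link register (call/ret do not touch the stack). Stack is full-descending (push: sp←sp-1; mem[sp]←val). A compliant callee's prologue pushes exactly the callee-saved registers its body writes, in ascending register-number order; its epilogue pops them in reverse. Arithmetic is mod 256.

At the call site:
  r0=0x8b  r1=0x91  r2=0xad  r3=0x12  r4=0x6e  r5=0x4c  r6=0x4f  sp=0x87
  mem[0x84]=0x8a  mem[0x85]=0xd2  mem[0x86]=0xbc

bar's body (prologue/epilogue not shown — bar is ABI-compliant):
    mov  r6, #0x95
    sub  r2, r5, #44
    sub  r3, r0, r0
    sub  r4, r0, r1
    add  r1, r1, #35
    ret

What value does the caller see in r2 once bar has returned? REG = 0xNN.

prologue: push r2 -> mem[0x86]=0xad, sp=0x86
prologue: push r3 -> mem[0x85]=0x12, sp=0x85
prologue: push r4 -> mem[0x84]=0x6e, sp=0x84
prologue: push r6 -> mem[0x83]=0x4f, sp=0x83
body[0] mov  r6, #0x95 -> r6=0x95
body[1] sub  r2, r5, #44 -> r2=0x20
body[2] sub  r3, r0, r0 -> r3=0x00
body[3] sub  r4, r0, r1 -> r4=0xfa
body[4] add  r1, r1, #35 -> r1=0xb4
epilogue: pop r6=0x4f, sp=0x84
epilogue: pop r4=0x6e, sp=0x85
epilogue: pop r3=0x12, sp=0x86
epilogue: pop r2=0xad, sp=0x87
r2 is callee-saved -> restored

REG = 0xad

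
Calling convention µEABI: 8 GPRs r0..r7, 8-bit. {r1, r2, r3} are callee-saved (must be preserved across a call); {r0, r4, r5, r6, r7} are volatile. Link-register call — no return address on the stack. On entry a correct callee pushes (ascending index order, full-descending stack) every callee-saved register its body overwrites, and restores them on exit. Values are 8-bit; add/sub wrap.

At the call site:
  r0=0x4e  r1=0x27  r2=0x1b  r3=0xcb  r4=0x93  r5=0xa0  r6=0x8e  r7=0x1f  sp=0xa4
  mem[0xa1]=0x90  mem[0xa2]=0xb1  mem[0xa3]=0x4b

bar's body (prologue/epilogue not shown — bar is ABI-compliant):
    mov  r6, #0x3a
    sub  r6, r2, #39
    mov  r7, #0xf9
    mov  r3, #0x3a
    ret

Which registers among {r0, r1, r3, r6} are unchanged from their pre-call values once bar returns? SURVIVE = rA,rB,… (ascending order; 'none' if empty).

prologue: push r3 → mem[0xa3]=0xcb, sp=0xa3
body[0] mov  r6, #0x3a → r6=0x3a
body[1] sub  r6, r2, #39 → r6=0xf4
body[2] mov  r7, #0xf9 → r7=0xf9
body[3] mov  r3, #0x3a → r3=0x3a
epilogue: pop r3=0xcb, sp=0xa4
r0: caller-saved, written=False
r1: callee-saved, written=False
r3: callee-saved, written=True
r6: caller-saved, written=True

SURVIVE = r0,r1,r3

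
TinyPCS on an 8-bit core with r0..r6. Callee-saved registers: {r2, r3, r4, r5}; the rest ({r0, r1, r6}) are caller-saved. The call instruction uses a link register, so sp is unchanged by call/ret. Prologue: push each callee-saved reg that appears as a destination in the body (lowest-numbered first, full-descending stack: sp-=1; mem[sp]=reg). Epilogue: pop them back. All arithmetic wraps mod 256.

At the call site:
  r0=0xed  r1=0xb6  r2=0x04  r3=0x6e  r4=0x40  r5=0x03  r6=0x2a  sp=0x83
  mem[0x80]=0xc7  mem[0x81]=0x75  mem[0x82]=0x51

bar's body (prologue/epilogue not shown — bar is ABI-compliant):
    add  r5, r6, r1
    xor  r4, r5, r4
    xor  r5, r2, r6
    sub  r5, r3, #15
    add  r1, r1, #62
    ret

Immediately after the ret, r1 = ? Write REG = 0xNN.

REG = 0xf4

prologue: push r4 -> mem[0x82]=0x40, sp=0x82
prologue: push r5 -> mem[0x81]=0x03, sp=0x81
body[0] add  r5, r6, r1 -> r5=0xe0
body[1] xor  r4, r5, r4 -> r4=0xa0
body[2] xor  r5, r2, r6 -> r5=0x2e
body[3] sub  r5, r3, #15 -> r5=0x5f
body[4] add  r1, r1, #62 -> r1=0xf4
epilogue: pop r5=0x03, sp=0x82
epilogue: pop r4=0x40, sp=0x83
r1 is caller-saved -> body value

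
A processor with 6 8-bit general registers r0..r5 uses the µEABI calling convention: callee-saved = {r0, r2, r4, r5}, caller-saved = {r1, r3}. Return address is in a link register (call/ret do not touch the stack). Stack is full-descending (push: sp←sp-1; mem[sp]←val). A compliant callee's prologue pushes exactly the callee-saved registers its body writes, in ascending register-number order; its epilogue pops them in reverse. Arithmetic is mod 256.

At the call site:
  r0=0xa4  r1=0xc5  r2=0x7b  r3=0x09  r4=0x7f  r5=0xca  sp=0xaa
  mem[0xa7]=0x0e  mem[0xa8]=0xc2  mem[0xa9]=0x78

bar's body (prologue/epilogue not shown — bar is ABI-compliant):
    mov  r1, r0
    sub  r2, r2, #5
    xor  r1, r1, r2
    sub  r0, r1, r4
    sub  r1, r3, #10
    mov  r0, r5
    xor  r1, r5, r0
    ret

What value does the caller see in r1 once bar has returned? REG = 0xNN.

prologue: push r0 → mem[0xa9]=0xa4, sp=0xa9
prologue: push r2 → mem[0xa8]=0x7b, sp=0xa8
body[0] mov  r1, r0 → r1=0xa4
body[1] sub  r2, r2, #5 → r2=0x76
body[2] xor  r1, r1, r2 → r1=0xd2
body[3] sub  r0, r1, r4 → r0=0x53
body[4] sub  r1, r3, #10 → r1=0xff
body[5] mov  r0, r5 → r0=0xca
body[6] xor  r1, r5, r0 → r1=0x00
epilogue: pop r2=0x7b, sp=0xa9
epilogue: pop r0=0xa4, sp=0xaa
r1 is caller-saved → body value

REG = 0x00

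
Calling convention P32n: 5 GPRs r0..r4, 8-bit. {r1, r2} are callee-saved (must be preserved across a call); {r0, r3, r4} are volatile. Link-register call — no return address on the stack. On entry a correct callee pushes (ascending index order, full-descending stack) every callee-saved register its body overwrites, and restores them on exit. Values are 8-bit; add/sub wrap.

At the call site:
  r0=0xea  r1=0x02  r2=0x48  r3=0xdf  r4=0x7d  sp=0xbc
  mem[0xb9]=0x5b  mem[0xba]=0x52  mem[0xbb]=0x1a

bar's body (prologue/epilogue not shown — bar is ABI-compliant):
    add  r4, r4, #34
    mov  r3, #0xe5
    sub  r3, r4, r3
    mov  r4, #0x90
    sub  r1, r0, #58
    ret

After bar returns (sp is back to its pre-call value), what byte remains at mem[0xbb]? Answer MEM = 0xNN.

prologue: push r1 → mem[0xbb]=0x02, sp=0xbb
body[0] add  r4, r4, #34 → r4=0x9f
body[1] mov  r3, #0xe5 → r3=0xe5
body[2] sub  r3, r4, r3 → r3=0xba
body[3] mov  r4, #0x90 → r4=0x90
body[4] sub  r1, r0, #58 → r1=0xb0
epilogue: pop r1=0x02, sp=0xbc
prologue pushed ['r1'] at ['0xbb']

MEM = 0x02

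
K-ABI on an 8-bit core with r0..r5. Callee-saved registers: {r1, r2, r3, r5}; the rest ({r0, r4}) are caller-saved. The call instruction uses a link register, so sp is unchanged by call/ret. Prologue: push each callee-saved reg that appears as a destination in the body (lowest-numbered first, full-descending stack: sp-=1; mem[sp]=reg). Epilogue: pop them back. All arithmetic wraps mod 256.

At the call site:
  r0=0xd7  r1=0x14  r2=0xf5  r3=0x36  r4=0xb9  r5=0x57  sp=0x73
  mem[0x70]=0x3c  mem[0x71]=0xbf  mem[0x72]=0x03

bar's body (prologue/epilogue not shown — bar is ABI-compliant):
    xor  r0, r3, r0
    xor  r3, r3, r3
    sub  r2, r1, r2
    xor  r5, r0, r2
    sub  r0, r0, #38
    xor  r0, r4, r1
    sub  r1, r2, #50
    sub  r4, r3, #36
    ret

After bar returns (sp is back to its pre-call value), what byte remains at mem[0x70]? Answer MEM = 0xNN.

MEM = 0x36

prologue: push r1 -> mem[0x72]=0x14, sp=0x72
prologue: push r2 -> mem[0x71]=0xf5, sp=0x71
prologue: push r3 -> mem[0x70]=0x36, sp=0x70
prologue: push r5 -> mem[0x6f]=0x57, sp=0x6f
body[0] xor  r0, r3, r0 -> r0=0xe1
body[1] xor  r3, r3, r3 -> r3=0x00
body[2] sub  r2, r1, r2 -> r2=0x1f
body[3] xor  r5, r0, r2 -> r5=0xfe
body[4] sub  r0, r0, #38 -> r0=0xbb
body[5] xor  r0, r4, r1 -> r0=0xad
body[6] sub  r1, r2, #50 -> r1=0xed
body[7] sub  r4, r3, #36 -> r4=0xdc
epilogue: pop r5=0x57, sp=0x70
epilogue: pop r3=0x36, sp=0x71
epilogue: pop r2=0xf5, sp=0x72
epilogue: pop r1=0x14, sp=0x73
prologue pushed ['r1', 'r2', 'r3', 'r5'] at ['0x72', '0x71', '0x70', '0x6f']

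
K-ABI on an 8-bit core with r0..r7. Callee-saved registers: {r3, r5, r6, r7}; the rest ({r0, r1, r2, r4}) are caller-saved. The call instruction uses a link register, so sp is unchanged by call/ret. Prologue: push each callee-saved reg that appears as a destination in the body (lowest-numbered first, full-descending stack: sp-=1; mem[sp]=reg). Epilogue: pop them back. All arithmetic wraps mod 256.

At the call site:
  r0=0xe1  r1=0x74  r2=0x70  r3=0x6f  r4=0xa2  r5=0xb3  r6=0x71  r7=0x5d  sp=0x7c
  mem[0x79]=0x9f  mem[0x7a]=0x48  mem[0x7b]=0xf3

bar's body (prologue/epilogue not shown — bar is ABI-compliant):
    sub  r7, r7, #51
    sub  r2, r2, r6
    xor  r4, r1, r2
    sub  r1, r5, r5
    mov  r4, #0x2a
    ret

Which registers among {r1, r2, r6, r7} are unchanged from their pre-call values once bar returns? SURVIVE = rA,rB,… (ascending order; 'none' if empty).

prologue: push r7 → mem[0x7b]=0x5d, sp=0x7b
body[0] sub  r7, r7, #51 → r7=0x2a
body[1] sub  r2, r2, r6 → r2=0xff
body[2] xor  r4, r1, r2 → r4=0x8b
body[3] sub  r1, r5, r5 → r1=0x00
body[4] mov  r4, #0x2a → r4=0x2a
epilogue: pop r7=0x5d, sp=0x7c
r1: caller-saved, written=True
r2: caller-saved, written=True
r6: callee-saved, written=False
r7: callee-saved, written=True

SURVIVE = r6,r7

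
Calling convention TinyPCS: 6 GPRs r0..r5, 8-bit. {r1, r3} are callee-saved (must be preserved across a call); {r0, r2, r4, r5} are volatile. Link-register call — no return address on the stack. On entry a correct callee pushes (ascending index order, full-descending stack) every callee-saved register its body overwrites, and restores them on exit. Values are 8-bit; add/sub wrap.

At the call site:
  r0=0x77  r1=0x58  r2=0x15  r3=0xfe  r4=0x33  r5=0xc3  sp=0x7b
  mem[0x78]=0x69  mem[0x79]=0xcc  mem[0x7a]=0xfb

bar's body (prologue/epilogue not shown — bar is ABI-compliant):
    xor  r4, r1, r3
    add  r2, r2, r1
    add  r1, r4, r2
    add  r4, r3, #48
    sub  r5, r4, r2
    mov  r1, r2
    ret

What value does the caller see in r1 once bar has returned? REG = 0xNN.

prologue: push r1 -> mem[0x7a]=0x58, sp=0x7a
body[0] xor  r4, r1, r3 -> r4=0xa6
body[1] add  r2, r2, r1 -> r2=0x6d
body[2] add  r1, r4, r2 -> r1=0x13
body[3] add  r4, r3, #48 -> r4=0x2e
body[4] sub  r5, r4, r2 -> r5=0xc1
body[5] mov  r1, r2 -> r1=0x6d
epilogue: pop r1=0x58, sp=0x7b
r1 is callee-saved -> restored

REG = 0x58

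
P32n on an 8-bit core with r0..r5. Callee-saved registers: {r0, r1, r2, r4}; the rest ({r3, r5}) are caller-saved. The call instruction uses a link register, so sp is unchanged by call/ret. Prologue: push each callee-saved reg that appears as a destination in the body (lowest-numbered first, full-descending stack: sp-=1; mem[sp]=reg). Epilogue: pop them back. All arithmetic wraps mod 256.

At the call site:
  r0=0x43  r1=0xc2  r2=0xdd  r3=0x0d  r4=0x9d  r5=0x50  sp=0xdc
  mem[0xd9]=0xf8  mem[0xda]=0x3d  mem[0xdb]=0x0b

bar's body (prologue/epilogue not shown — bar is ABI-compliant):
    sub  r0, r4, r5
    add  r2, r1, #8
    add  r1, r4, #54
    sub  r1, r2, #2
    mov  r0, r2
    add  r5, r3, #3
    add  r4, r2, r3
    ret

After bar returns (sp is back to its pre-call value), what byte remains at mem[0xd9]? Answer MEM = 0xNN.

prologue: push r0 → mem[0xdb]=0x43, sp=0xdb
prologue: push r1 → mem[0xda]=0xc2, sp=0xda
prologue: push r2 → mem[0xd9]=0xdd, sp=0xd9
prologue: push r4 → mem[0xd8]=0x9d, sp=0xd8
body[0] sub  r0, r4, r5 → r0=0x4d
body[1] add  r2, r1, #8 → r2=0xca
body[2] add  r1, r4, #54 → r1=0xd3
body[3] sub  r1, r2, #2 → r1=0xc8
body[4] mov  r0, r2 → r0=0xca
body[5] add  r5, r3, #3 → r5=0x10
body[6] add  r4, r2, r3 → r4=0xd7
epilogue: pop r4=0x9d, sp=0xd9
epilogue: pop r2=0xdd, sp=0xda
epilogue: pop r1=0xc2, sp=0xdb
epilogue: pop r0=0x43, sp=0xdc
prologue pushed ['r0', 'r1', 'r2', 'r4'] at ['0xdb', '0xda', '0xd9', '0xd8']

MEM = 0xdd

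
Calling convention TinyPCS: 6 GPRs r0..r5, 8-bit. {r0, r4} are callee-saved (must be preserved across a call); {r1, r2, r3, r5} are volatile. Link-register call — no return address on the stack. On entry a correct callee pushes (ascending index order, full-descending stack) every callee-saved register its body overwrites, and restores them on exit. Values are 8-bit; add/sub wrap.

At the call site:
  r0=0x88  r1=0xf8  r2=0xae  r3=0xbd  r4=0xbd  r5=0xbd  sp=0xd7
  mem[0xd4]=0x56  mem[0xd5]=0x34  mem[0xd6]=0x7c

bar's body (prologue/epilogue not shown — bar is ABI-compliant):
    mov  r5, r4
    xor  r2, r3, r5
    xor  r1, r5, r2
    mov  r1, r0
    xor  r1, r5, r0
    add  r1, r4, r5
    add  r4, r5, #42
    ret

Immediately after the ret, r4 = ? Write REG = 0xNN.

REG = 0xbd

prologue: push r4 -> mem[0xd6]=0xbd, sp=0xd6
body[0] mov  r5, r4 -> r5=0xbd
body[1] xor  r2, r3, r5 -> r2=0x00
body[2] xor  r1, r5, r2 -> r1=0xbd
body[3] mov  r1, r0 -> r1=0x88
body[4] xor  r1, r5, r0 -> r1=0x35
body[5] add  r1, r4, r5 -> r1=0x7a
body[6] add  r4, r5, #42 -> r4=0xe7
epilogue: pop r4=0xbd, sp=0xd7
r4 is callee-saved -> restored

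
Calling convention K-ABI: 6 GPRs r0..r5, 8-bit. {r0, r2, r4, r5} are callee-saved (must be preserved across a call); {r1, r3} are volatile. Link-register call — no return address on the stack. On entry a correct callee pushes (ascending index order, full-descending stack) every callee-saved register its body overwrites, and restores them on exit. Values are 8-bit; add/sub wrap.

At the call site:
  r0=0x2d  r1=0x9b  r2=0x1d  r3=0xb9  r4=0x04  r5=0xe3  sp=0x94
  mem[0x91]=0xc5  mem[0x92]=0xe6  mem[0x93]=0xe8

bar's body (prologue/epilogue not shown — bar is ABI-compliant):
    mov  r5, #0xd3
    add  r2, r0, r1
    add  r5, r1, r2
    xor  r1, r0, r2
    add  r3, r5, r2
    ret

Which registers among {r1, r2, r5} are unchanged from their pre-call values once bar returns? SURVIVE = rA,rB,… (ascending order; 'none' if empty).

SURVIVE = r2,r5

prologue: push r2 -> mem[0x93]=0x1d, sp=0x93
prologue: push r5 -> mem[0x92]=0xe3, sp=0x92
body[0] mov  r5, #0xd3 -> r5=0xd3
body[1] add  r2, r0, r1 -> r2=0xc8
body[2] add  r5, r1, r2 -> r5=0x63
body[3] xor  r1, r0, r2 -> r1=0xe5
body[4] add  r3, r5, r2 -> r3=0x2b
epilogue: pop r5=0xe3, sp=0x93
epilogue: pop r2=0x1d, sp=0x94
r1: caller-saved, written=True
r2: callee-saved, written=True
r5: callee-saved, written=True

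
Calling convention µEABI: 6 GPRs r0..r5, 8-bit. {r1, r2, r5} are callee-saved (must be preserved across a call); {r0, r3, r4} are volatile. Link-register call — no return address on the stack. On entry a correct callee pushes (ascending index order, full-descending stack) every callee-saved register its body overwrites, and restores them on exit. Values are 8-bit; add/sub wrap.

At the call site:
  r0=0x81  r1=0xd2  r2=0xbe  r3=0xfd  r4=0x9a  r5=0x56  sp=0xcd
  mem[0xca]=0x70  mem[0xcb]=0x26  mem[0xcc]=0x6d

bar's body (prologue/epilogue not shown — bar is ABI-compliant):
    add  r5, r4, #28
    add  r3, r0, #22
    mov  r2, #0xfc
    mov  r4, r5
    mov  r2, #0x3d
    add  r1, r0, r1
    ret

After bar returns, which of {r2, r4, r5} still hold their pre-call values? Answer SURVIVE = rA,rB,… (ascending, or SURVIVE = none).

prologue: push r1 → mem[0xcc]=0xd2, sp=0xcc
prologue: push r2 → mem[0xcb]=0xbe, sp=0xcb
prologue: push r5 → mem[0xca]=0x56, sp=0xca
body[0] add  r5, r4, #28 → r5=0xb6
body[1] add  r3, r0, #22 → r3=0x97
body[2] mov  r2, #0xfc → r2=0xfc
body[3] mov  r4, r5 → r4=0xb6
body[4] mov  r2, #0x3d → r2=0x3d
body[5] add  r1, r0, r1 → r1=0x53
epilogue: pop r5=0x56, sp=0xcb
epilogue: pop r2=0xbe, sp=0xcc
epilogue: pop r1=0xd2, sp=0xcd
r2: callee-saved, written=True
r4: caller-saved, written=True
r5: callee-saved, written=True

SURVIVE = r2,r5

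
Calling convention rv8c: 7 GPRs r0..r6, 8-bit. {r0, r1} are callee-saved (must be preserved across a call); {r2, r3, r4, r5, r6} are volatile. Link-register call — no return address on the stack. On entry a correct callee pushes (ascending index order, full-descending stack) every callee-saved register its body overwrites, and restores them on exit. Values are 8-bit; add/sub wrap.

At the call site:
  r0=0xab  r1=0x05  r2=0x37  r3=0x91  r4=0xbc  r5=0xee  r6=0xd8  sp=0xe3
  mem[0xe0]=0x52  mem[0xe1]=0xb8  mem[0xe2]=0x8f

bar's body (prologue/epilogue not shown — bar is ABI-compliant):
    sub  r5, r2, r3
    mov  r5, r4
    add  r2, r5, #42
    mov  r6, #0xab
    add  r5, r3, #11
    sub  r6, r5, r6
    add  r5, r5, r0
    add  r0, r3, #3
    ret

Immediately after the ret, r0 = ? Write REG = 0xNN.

prologue: push r0 → mem[0xe2]=0xab, sp=0xe2
body[0] sub  r5, r2, r3 → r5=0xa6
body[1] mov  r5, r4 → r5=0xbc
body[2] add  r2, r5, #42 → r2=0xe6
body[3] mov  r6, #0xab → r6=0xab
body[4] add  r5, r3, #11 → r5=0x9c
body[5] sub  r6, r5, r6 → r6=0xf1
body[6] add  r5, r5, r0 → r5=0x47
body[7] add  r0, r3, #3 → r0=0x94
epilogue: pop r0=0xab, sp=0xe3
r0 is callee-saved → restored

REG = 0xab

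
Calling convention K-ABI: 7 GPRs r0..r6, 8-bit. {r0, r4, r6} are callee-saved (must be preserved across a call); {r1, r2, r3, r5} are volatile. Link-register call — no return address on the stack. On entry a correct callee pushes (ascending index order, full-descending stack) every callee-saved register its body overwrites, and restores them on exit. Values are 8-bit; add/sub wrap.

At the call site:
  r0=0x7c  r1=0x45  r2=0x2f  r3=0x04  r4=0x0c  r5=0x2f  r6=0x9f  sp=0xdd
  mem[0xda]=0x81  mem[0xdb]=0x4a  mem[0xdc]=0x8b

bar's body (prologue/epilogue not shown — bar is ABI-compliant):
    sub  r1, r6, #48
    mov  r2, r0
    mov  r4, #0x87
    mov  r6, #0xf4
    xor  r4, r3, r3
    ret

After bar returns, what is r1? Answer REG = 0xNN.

prologue: push r4 → mem[0xdc]=0x0c, sp=0xdc
prologue: push r6 → mem[0xdb]=0x9f, sp=0xdb
body[0] sub  r1, r6, #48 → r1=0x6f
body[1] mov  r2, r0 → r2=0x7c
body[2] mov  r4, #0x87 → r4=0x87
body[3] mov  r6, #0xf4 → r6=0xf4
body[4] xor  r4, r3, r3 → r4=0x00
epilogue: pop r6=0x9f, sp=0xdc
epilogue: pop r4=0x0c, sp=0xdd
r1 is caller-saved → body value

REG = 0x6f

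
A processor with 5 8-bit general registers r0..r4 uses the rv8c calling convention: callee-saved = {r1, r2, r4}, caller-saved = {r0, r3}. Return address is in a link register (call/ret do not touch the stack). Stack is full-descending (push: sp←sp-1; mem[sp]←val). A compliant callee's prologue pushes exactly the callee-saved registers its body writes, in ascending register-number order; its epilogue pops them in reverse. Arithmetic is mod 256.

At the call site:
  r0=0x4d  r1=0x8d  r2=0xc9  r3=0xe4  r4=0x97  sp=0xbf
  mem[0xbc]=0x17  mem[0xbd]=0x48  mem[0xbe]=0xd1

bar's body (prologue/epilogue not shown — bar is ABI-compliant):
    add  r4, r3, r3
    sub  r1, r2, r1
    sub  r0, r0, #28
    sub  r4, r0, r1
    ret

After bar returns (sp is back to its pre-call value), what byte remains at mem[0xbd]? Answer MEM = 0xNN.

prologue: push r1 → mem[0xbe]=0x8d, sp=0xbe
prologue: push r4 → mem[0xbd]=0x97, sp=0xbd
body[0] add  r4, r3, r3 → r4=0xc8
body[1] sub  r1, r2, r1 → r1=0x3c
body[2] sub  r0, r0, #28 → r0=0x31
body[3] sub  r4, r0, r1 → r4=0xf5
epilogue: pop r4=0x97, sp=0xbe
epilogue: pop r1=0x8d, sp=0xbf
prologue pushed ['r1', 'r4'] at ['0xbe', '0xbd']

MEM = 0x97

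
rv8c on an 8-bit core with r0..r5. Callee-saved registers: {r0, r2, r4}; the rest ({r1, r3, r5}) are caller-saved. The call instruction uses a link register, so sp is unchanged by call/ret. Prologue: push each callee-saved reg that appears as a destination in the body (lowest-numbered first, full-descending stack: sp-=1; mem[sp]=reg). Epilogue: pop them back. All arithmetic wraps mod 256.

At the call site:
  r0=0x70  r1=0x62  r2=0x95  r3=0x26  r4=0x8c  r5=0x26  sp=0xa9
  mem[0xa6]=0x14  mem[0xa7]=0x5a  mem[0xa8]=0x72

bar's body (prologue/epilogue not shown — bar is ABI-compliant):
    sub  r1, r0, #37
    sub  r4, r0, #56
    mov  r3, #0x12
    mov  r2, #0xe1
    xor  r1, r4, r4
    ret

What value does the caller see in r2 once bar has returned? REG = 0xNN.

REG = 0x95

prologue: push r2 → mem[0xa8]=0x95, sp=0xa8
prologue: push r4 → mem[0xa7]=0x8c, sp=0xa7
body[0] sub  r1, r0, #37 → r1=0x4b
body[1] sub  r4, r0, #56 → r4=0x38
body[2] mov  r3, #0x12 → r3=0x12
body[3] mov  r2, #0xe1 → r2=0xe1
body[4] xor  r1, r4, r4 → r1=0x00
epilogue: pop r4=0x8c, sp=0xa8
epilogue: pop r2=0x95, sp=0xa9
r2 is callee-saved → restored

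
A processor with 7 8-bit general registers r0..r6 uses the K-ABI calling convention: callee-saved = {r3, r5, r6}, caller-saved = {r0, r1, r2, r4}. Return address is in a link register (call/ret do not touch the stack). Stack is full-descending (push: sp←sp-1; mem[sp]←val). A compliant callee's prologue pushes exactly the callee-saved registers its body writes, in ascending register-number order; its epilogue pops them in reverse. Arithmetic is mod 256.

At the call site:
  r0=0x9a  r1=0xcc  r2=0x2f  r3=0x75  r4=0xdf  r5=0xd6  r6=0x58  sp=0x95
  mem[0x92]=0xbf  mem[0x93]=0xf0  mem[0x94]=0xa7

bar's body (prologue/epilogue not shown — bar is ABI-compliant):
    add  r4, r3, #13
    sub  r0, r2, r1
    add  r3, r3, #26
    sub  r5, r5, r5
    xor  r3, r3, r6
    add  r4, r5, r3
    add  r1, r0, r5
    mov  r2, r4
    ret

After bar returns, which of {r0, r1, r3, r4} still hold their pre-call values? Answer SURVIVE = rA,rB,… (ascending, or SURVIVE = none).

prologue: push r3 → mem[0x94]=0x75, sp=0x94
prologue: push r5 → mem[0x93]=0xd6, sp=0x93
body[0] add  r4, r3, #13 → r4=0x82
body[1] sub  r0, r2, r1 → r0=0x63
body[2] add  r3, r3, #26 → r3=0x8f
body[3] sub  r5, r5, r5 → r5=0x00
body[4] xor  r3, r3, r6 → r3=0xd7
body[5] add  r4, r5, r3 → r4=0xd7
body[6] add  r1, r0, r5 → r1=0x63
body[7] mov  r2, r4 → r2=0xd7
epilogue: pop r5=0xd6, sp=0x94
epilogue: pop r3=0x75, sp=0x95
r0: caller-saved, written=True
r1: caller-saved, written=True
r3: callee-saved, written=True
r4: caller-saved, written=True

SURVIVE = r3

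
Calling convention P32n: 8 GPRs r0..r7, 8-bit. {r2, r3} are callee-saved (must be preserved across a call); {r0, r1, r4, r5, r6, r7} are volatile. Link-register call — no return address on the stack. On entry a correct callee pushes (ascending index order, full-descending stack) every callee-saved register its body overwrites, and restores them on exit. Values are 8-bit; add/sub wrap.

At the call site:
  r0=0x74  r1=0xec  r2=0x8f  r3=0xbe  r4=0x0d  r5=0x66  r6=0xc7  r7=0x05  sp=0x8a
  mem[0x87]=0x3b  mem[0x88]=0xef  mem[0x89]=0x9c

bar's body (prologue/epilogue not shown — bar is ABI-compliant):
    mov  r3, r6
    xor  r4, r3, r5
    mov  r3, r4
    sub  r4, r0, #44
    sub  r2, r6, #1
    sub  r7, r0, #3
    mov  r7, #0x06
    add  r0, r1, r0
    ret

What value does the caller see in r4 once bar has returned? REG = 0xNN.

prologue: push r2 -> mem[0x89]=0x8f, sp=0x89
prologue: push r3 -> mem[0x88]=0xbe, sp=0x88
body[0] mov  r3, r6 -> r3=0xc7
body[1] xor  r4, r3, r5 -> r4=0xa1
body[2] mov  r3, r4 -> r3=0xa1
body[3] sub  r4, r0, #44 -> r4=0x48
body[4] sub  r2, r6, #1 -> r2=0xc6
body[5] sub  r7, r0, #3 -> r7=0x71
body[6] mov  r7, #0x06 -> r7=0x06
body[7] add  r0, r1, r0 -> r0=0x60
epilogue: pop r3=0xbe, sp=0x89
epilogue: pop r2=0x8f, sp=0x8a
r4 is caller-saved -> body value

REG = 0x48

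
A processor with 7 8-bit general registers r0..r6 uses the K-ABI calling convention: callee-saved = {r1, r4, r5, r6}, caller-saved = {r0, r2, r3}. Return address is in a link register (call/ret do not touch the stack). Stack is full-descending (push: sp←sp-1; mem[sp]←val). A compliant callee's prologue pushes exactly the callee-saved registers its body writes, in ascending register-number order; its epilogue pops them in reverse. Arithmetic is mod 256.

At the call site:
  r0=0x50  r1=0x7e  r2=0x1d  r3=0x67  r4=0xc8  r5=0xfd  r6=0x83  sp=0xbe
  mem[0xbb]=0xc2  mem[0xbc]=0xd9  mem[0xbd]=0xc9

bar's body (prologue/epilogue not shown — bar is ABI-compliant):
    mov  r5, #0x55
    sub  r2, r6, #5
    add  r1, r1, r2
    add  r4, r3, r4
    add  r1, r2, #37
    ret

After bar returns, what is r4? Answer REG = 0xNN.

REG = 0xc8

prologue: push r1 -> mem[0xbd]=0x7e, sp=0xbd
prologue: push r4 -> mem[0xbc]=0xc8, sp=0xbc
prologue: push r5 -> mem[0xbb]=0xfd, sp=0xbb
body[0] mov  r5, #0x55 -> r5=0x55
body[1] sub  r2, r6, #5 -> r2=0x7e
body[2] add  r1, r1, r2 -> r1=0xfc
body[3] add  r4, r3, r4 -> r4=0x2f
body[4] add  r1, r2, #37 -> r1=0xa3
epilogue: pop r5=0xfd, sp=0xbc
epilogue: pop r4=0xc8, sp=0xbd
epilogue: pop r1=0x7e, sp=0xbe
r4 is callee-saved -> restored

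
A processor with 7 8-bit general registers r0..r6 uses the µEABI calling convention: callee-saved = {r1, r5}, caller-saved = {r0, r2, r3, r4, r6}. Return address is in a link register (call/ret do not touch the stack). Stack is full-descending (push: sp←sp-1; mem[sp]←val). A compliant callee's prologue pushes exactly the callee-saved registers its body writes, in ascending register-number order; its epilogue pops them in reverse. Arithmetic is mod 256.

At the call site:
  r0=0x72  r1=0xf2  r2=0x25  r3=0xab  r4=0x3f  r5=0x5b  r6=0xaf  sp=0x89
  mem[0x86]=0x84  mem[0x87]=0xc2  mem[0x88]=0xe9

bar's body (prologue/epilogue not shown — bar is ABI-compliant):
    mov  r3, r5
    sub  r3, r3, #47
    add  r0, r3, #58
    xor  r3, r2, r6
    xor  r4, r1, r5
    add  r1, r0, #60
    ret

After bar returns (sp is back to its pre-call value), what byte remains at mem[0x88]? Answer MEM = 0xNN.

MEM = 0xf2

prologue: push r1 -> mem[0x88]=0xf2, sp=0x88
body[0] mov  r3, r5 -> r3=0x5b
body[1] sub  r3, r3, #47 -> r3=0x2c
body[2] add  r0, r3, #58 -> r0=0x66
body[3] xor  r3, r2, r6 -> r3=0x8a
body[4] xor  r4, r1, r5 -> r4=0xa9
body[5] add  r1, r0, #60 -> r1=0xa2
epilogue: pop r1=0xf2, sp=0x89
prologue pushed ['r1'] at ['0x88']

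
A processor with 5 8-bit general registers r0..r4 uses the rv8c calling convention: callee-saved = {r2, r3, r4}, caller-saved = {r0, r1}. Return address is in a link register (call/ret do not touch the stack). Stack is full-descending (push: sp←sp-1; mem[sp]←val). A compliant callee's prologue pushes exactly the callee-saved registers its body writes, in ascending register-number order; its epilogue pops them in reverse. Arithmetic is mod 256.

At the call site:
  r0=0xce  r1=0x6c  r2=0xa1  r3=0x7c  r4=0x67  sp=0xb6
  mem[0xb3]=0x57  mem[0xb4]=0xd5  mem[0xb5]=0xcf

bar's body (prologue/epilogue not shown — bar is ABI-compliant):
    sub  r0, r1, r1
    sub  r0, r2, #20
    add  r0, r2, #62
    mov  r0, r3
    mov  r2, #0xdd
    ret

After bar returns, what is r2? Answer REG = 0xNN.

REG = 0xa1

prologue: push r2 → mem[0xb5]=0xa1, sp=0xb5
body[0] sub  r0, r1, r1 → r0=0x00
body[1] sub  r0, r2, #20 → r0=0x8d
body[2] add  r0, r2, #62 → r0=0xdf
body[3] mov  r0, r3 → r0=0x7c
body[4] mov  r2, #0xdd → r2=0xdd
epilogue: pop r2=0xa1, sp=0xb6
r2 is callee-saved → restored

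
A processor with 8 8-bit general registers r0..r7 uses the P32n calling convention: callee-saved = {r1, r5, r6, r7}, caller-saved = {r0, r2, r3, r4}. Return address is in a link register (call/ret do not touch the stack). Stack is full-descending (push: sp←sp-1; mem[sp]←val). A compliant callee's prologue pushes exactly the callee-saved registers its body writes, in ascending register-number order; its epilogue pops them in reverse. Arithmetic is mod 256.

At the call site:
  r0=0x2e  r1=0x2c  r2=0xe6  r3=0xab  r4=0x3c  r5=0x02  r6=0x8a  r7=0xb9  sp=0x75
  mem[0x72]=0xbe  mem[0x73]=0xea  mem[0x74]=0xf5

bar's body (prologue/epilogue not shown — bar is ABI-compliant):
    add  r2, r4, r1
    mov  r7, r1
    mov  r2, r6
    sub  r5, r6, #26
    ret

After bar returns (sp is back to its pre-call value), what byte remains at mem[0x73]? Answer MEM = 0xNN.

MEM = 0xb9

prologue: push r5 → mem[0x74]=0x02, sp=0x74
prologue: push r7 → mem[0x73]=0xb9, sp=0x73
body[0] add  r2, r4, r1 → r2=0x68
body[1] mov  r7, r1 → r7=0x2c
body[2] mov  r2, r6 → r2=0x8a
body[3] sub  r5, r6, #26 → r5=0x70
epilogue: pop r7=0xb9, sp=0x74
epilogue: pop r5=0x02, sp=0x75
prologue pushed ['r5', 'r7'] at ['0x74', '0x73']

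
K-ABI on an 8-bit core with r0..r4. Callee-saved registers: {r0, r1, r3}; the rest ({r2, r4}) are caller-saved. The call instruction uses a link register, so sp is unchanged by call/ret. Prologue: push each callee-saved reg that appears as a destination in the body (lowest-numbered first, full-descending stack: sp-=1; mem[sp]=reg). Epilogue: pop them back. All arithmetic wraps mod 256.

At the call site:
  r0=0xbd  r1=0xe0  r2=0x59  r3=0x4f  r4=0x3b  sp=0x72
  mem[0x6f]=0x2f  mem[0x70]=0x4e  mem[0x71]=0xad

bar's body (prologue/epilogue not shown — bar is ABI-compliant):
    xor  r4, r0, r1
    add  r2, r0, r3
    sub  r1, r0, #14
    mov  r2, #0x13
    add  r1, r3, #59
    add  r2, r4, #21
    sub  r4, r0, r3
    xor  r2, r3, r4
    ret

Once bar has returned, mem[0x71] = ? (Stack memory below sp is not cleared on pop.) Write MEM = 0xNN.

prologue: push r1 -> mem[0x71]=0xe0, sp=0x71
body[0] xor  r4, r0, r1 -> r4=0x5d
body[1] add  r2, r0, r3 -> r2=0x0c
body[2] sub  r1, r0, #14 -> r1=0xaf
body[3] mov  r2, #0x13 -> r2=0x13
body[4] add  r1, r3, #59 -> r1=0x8a
body[5] add  r2, r4, #21 -> r2=0x72
body[6] sub  r4, r0, r3 -> r4=0x6e
body[7] xor  r2, r3, r4 -> r2=0x21
epilogue: pop r1=0xe0, sp=0x72
prologue pushed ['r1'] at ['0x71']

MEM = 0xe0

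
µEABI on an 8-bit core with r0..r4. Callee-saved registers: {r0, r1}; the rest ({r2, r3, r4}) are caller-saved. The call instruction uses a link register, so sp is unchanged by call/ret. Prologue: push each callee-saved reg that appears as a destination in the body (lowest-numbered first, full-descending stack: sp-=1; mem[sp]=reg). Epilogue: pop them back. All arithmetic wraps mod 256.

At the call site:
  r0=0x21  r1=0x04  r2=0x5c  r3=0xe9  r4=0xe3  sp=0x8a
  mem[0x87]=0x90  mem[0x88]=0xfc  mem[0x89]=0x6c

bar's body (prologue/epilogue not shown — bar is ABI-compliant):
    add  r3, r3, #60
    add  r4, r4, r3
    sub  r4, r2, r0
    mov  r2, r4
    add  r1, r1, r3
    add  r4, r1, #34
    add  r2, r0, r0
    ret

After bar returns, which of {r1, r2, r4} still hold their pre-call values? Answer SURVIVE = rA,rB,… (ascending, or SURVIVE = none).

SURVIVE = r1

prologue: push r1 → mem[0x89]=0x04, sp=0x89
body[0] add  r3, r3, #60 → r3=0x25
body[1] add  r4, r4, r3 → r4=0x08
body[2] sub  r4, r2, r0 → r4=0x3b
body[3] mov  r2, r4 → r2=0x3b
body[4] add  r1, r1, r3 → r1=0x29
body[5] add  r4, r1, #34 → r4=0x4b
body[6] add  r2, r0, r0 → r2=0x42
epilogue: pop r1=0x04, sp=0x8a
r1: callee-saved, written=True
r2: caller-saved, written=True
r4: caller-saved, written=True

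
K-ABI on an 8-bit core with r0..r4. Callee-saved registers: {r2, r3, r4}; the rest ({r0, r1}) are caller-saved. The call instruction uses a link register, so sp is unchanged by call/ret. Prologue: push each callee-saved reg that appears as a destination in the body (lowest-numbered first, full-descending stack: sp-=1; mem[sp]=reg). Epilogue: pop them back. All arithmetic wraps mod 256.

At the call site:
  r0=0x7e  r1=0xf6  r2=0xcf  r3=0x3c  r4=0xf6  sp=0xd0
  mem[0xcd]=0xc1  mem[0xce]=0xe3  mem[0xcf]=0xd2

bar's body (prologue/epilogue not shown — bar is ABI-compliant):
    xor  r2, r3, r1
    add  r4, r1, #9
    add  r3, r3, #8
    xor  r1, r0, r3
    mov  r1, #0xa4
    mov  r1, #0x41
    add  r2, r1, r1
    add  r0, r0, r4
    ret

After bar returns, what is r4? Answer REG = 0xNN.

prologue: push r2 -> mem[0xcf]=0xcf, sp=0xcf
prologue: push r3 -> mem[0xce]=0x3c, sp=0xce
prologue: push r4 -> mem[0xcd]=0xf6, sp=0xcd
body[0] xor  r2, r3, r1 -> r2=0xca
body[1] add  r4, r1, #9 -> r4=0xff
body[2] add  r3, r3, #8 -> r3=0x44
body[3] xor  r1, r0, r3 -> r1=0x3a
body[4] mov  r1, #0xa4 -> r1=0xa4
body[5] mov  r1, #0x41 -> r1=0x41
body[6] add  r2, r1, r1 -> r2=0x82
body[7] add  r0, r0, r4 -> r0=0x7d
epilogue: pop r4=0xf6, sp=0xce
epilogue: pop r3=0x3c, sp=0xcf
epilogue: pop r2=0xcf, sp=0xd0
r4 is callee-saved -> restored

REG = 0xf6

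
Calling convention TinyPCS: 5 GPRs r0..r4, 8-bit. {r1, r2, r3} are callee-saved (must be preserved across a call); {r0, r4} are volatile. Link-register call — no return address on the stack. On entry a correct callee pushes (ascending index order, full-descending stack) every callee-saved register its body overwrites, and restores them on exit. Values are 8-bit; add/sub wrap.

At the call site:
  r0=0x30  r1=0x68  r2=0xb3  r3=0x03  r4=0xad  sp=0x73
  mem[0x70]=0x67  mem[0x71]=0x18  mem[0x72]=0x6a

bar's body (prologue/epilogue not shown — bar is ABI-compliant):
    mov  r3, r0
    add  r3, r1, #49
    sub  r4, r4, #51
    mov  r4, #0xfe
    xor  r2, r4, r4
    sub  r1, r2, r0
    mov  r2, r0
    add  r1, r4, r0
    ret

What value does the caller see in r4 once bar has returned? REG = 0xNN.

REG = 0xfe

prologue: push r1 → mem[0x72]=0x68, sp=0x72
prologue: push r2 → mem[0x71]=0xb3, sp=0x71
prologue: push r3 → mem[0x70]=0x03, sp=0x70
body[0] mov  r3, r0 → r3=0x30
body[1] add  r3, r1, #49 → r3=0x99
body[2] sub  r4, r4, #51 → r4=0x7a
body[3] mov  r4, #0xfe → r4=0xfe
body[4] xor  r2, r4, r4 → r2=0x00
body[5] sub  r1, r2, r0 → r1=0xd0
body[6] mov  r2, r0 → r2=0x30
body[7] add  r1, r4, r0 → r1=0x2e
epilogue: pop r3=0x03, sp=0x71
epilogue: pop r2=0xb3, sp=0x72
epilogue: pop r1=0x68, sp=0x73
r4 is caller-saved → body value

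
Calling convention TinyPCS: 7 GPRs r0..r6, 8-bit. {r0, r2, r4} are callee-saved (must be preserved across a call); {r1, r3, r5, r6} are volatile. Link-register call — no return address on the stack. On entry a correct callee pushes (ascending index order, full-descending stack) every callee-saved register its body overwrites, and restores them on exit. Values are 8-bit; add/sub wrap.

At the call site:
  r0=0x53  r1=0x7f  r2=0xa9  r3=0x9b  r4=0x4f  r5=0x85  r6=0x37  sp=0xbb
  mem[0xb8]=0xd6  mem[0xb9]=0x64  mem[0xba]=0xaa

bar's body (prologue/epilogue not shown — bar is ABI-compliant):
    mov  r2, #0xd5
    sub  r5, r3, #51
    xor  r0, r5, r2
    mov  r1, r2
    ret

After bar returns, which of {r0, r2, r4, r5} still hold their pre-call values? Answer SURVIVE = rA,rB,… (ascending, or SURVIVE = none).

SURVIVE = r0,r2,r4

prologue: push r0 -> mem[0xba]=0x53, sp=0xba
prologue: push r2 -> mem[0xb9]=0xa9, sp=0xb9
body[0] mov  r2, #0xd5 -> r2=0xd5
body[1] sub  r5, r3, #51 -> r5=0x68
body[2] xor  r0, r5, r2 -> r0=0xbd
body[3] mov  r1, r2 -> r1=0xd5
epilogue: pop r2=0xa9, sp=0xba
epilogue: pop r0=0x53, sp=0xbb
r0: callee-saved, written=True
r2: callee-saved, written=True
r4: callee-saved, written=False
r5: caller-saved, written=True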